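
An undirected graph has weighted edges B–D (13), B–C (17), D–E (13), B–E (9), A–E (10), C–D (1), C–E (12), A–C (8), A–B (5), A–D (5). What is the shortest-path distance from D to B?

Comparing a few candidate routes:
D -> A -> B: 5 + 5 = 10
D -> B: 13
D -> C -> A -> B: 1 + 8 + 5 = 14
Shortest: 10.

10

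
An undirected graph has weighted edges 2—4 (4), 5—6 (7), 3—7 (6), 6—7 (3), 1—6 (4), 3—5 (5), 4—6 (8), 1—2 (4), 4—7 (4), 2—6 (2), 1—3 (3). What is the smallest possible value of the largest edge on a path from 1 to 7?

A few of the 1→7 routes:
1 -> 6 -> 2 -> 4 -> 7: max(4, 2, 4, 4) = 4
1 -> 6 -> 7: max(4, 3) = 4
1 -> 2 -> 6 -> 7: max(4, 2, 3) = 4
1 -> 2 -> 4 -> 7: max(4, 4, 4) = 4
Best route has worst link 4.

4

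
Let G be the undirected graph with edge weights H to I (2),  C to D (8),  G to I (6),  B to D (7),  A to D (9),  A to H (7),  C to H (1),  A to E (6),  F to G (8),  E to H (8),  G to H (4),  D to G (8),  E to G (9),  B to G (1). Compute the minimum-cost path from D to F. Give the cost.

16

A few of the D→F routes:
D-G-F: 8 + 8 = 16
D-C-H-I-G-F: 8 + 1 + 2 + 6 + 8 = 25
D-B-G-F: 7 + 1 + 8 = 16
D-C-H-G-F: 8 + 1 + 4 + 8 = 21
D-A-H-G-F: 9 + 7 + 4 + 8 = 28
Best route has total 16.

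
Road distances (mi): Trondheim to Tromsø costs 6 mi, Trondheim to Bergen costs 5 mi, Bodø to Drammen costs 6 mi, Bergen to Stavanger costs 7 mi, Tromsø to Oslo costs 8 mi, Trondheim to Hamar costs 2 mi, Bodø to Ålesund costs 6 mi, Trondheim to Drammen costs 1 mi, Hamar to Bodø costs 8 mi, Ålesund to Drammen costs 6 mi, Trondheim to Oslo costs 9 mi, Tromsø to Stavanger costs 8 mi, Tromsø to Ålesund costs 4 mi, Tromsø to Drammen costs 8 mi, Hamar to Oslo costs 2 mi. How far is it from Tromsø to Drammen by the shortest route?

7

Comparing a few candidate routes:
Tromsø-Drammen: 8
Tromsø-Ålesund-Drammen: 4 + 6 = 10
Tromsø-Oslo-Hamar-Trondheim-Drammen: 8 + 2 + 2 + 1 = 13
Tromsø-Ålesund-Bodø-Drammen: 4 + 6 + 6 = 16
Tromsø-Oslo-Trondheim-Drammen: 8 + 9 + 1 = 18
Tromsø-Trondheim-Drammen: 6 + 1 = 7
Best route has total 7 mi.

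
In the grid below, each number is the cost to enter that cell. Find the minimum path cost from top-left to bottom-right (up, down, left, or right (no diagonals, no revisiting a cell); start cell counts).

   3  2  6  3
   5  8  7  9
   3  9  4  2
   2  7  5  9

33

Best path: [0,0]→[0,1]→[0,2]→[1,2]→[2,2]→[2,3]→[3,3]
Cost: 3 + 2 + 6 + 7 + 4 + 2 + 9 = 33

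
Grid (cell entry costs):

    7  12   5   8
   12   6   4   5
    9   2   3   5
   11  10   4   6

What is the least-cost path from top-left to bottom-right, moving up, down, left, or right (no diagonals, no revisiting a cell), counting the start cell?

One optimal route is (0,0) → (0,1) → (1,1) → (2,1) → (2,2) → (3,2) → (3,3).
Its cost is 7 + 12 + 6 + 2 + 3 + 4 + 6 = 40.

40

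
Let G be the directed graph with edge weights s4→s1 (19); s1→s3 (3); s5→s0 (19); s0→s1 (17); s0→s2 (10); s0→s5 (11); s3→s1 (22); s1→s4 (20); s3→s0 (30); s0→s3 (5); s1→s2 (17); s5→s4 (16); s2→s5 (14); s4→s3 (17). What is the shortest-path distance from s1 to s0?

33

Routes from s1 to s0:
s1 - s3 - s0: 3 + 30 = 33
s1 - s4 - s3 - s0: 20 + 17 + 30 = 67
s1 - s2 - s5 - s0: 17 + 14 + 19 = 50
s1 - s2 - s5 - s4 - s3 - s0: 17 + 14 + 16 + 17 + 30 = 94
Best route has total 33.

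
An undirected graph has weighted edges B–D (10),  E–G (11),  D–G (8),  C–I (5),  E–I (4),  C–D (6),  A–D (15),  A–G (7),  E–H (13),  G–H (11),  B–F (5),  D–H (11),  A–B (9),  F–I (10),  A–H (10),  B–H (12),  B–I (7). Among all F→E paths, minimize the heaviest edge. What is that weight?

7

Some routes from F to E:
F→B→D→H→G→E: max(5, 10, 11, 11, 11) = 11
F→B→I→E: max(5, 7, 4) = 7
F→B→D→C→I→E: max(5, 10, 6, 5, 4) = 10
F→B→D→H→A→G→E: max(5, 10, 11, 10, 7, 11) = 11
F→B→A→G→D→C→I→E: max(5, 9, 7, 8, 6, 5, 4) = 9
F→I→E: max(10, 4) = 10
Smallest bottleneck: 7.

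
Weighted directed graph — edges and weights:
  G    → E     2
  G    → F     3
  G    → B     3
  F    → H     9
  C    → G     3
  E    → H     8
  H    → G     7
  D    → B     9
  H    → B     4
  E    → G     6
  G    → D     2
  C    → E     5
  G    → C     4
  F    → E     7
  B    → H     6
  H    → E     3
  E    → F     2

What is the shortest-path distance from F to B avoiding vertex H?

Candidate routes:
F - E - G - D - B: 7 + 6 + 2 + 9 = 24
F - E - G - B: 7 + 6 + 3 = 16
Best route has total 16.

16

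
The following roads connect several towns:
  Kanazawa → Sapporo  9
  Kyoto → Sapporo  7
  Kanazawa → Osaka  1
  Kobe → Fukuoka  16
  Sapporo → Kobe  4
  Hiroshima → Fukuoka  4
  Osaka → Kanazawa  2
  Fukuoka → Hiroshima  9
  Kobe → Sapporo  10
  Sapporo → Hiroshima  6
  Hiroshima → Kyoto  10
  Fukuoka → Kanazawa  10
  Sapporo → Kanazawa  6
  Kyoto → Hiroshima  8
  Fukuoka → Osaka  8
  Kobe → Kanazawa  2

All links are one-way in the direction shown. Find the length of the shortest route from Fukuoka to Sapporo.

Routes from Fukuoka to Sapporo:
Fukuoka → Kanazawa → Sapporo: 10 + 9 = 19
Fukuoka → Hiroshima → Kyoto → Sapporo: 9 + 10 + 7 = 26
Fukuoka → Osaka → Kanazawa → Sapporo: 8 + 2 + 9 = 19
Best route has total 19.

19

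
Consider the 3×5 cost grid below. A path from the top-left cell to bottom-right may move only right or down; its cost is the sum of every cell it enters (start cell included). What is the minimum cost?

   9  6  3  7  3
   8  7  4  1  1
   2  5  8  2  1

25

Path (0,0) → (0,1) → (0,2) → (1,2) → (1,3) → (1,4) → (2,4): 9 + 6 + 3 + 4 + 1 + 1 + 1 = 25.
(Top row then right column would cost 30.)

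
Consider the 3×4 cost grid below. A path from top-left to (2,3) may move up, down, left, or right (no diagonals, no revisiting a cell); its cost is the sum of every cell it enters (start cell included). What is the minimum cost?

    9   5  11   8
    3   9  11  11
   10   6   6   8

Path (0,0) -> (1,0) -> (1,1) -> (2,1) -> (2,2) -> (2,3): 9 + 3 + 9 + 6 + 6 + 8 = 41.

41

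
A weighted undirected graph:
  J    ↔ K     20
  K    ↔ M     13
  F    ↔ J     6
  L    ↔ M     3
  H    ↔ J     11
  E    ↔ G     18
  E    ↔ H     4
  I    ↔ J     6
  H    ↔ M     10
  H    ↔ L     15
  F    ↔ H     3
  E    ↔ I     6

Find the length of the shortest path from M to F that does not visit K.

13

Candidate routes:
M - H - F: 10 + 3 = 13
M - H - J - F: 10 + 11 + 6 = 27
M - L - H - J - F: 3 + 15 + 11 + 6 = 35
M - L - H - F: 3 + 15 + 3 = 21
M - L - H - E - I - J - F: 3 + 15 + 4 + 6 + 6 + 6 = 40
M - H - E - I - J - F: 10 + 4 + 6 + 6 + 6 = 32
The minimum is 13.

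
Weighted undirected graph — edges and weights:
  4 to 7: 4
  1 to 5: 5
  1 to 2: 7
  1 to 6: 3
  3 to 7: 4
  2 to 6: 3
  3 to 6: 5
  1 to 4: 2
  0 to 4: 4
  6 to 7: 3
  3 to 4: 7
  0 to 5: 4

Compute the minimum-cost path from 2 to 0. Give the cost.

12

A few of the 2→0 routes:
2→6→7→4→0: 3 + 3 + 4 + 4 = 14
2→6→1→5→0: 3 + 3 + 5 + 4 = 15
2→6→1→4→0: 3 + 3 + 2 + 4 = 12
2→1→4→0: 7 + 2 + 4 = 13
Shortest: 12.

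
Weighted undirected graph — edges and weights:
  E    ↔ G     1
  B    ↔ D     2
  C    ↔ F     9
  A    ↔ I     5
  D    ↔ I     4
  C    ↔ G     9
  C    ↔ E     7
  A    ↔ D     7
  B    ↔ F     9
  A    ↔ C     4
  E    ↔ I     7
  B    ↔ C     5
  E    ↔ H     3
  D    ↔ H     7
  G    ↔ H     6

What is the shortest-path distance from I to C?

9

Comparing a few candidate routes:
I → D → A → C: 4 + 7 + 4 = 15
I → E → C: 7 + 7 = 14
I → D → B → C: 4 + 2 + 5 = 11
I → A → C: 5 + 4 = 9
Best route has total 9.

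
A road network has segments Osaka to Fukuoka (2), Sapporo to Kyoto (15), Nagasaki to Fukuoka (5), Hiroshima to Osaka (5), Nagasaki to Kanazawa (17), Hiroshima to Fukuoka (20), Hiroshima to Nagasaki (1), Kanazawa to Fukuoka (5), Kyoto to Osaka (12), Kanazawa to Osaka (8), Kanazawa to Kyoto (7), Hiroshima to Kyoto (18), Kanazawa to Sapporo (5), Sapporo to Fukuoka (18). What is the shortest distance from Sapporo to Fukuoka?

10

A few of the Sapporo→Fukuoka routes:
Sapporo-Kanazawa-Kyoto-Osaka-Fukuoka: 5 + 7 + 12 + 2 = 26
Sapporo-Kanazawa-Fukuoka: 5 + 5 = 10
Sapporo-Kanazawa-Osaka-Fukuoka: 5 + 8 + 2 = 15
Sapporo-Fukuoka: 18
Sapporo-Kanazawa-Osaka-Hiroshima-Nagasaki-Fukuoka: 5 + 8 + 5 + 1 + 5 = 24
The minimum is 10 mi.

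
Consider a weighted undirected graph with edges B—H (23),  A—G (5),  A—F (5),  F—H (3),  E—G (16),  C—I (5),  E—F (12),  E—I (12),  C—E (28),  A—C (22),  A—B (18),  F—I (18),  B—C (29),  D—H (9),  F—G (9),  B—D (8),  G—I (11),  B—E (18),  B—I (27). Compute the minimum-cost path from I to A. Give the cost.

16

A few of the I→A routes:
I -> G -> A: 11 + 5 = 16
I -> F -> A: 18 + 5 = 23
I -> G -> F -> A: 11 + 9 + 5 = 25
Best route has total 16.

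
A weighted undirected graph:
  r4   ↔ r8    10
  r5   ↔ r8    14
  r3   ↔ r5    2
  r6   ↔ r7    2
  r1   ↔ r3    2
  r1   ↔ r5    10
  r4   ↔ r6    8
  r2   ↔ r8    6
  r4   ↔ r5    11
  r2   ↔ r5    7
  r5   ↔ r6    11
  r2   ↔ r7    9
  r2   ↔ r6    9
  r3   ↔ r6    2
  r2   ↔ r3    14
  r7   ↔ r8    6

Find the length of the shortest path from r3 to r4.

Checking several routes:
r3-r5-r4: 2 + 11 = 13
r3-r6-r7-r8-r4: 2 + 2 + 6 + 10 = 20
r3-r5-r6-r4: 2 + 11 + 8 = 21
r3-r6-r4: 2 + 8 = 10
Best route has total 10.

10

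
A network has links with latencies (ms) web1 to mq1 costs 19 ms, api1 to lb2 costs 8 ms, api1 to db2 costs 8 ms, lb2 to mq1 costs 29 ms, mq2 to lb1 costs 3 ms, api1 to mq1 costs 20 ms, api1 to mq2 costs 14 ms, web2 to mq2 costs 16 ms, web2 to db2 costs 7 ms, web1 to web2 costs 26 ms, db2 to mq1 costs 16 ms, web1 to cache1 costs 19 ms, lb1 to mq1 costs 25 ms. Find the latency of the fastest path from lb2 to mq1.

Comparing a few candidate routes:
lb2-api1-db2-web2-mq2-lb1-mq1: 8 + 8 + 7 + 16 + 3 + 25 = 67
lb2-mq1: 29
lb2-api1-mq2-lb1-mq1: 8 + 14 + 3 + 25 = 50
lb2-api1-mq2-web2-db2-mq1: 8 + 14 + 16 + 7 + 16 = 61
lb2-api1-mq1: 8 + 20 = 28
lb2-api1-db2-mq1: 8 + 8 + 16 = 32
Best route has total 28 ms.

28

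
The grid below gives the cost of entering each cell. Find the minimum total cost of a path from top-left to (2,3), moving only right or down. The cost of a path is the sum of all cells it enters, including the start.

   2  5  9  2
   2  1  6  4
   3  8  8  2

Best path: r0c0 → r1c0 → r1c1 → r1c2 → r1c3 → r2c3
Cost: 2 + 2 + 1 + 6 + 4 + 2 = 17
For comparison, the top-then-right route costs 24.

17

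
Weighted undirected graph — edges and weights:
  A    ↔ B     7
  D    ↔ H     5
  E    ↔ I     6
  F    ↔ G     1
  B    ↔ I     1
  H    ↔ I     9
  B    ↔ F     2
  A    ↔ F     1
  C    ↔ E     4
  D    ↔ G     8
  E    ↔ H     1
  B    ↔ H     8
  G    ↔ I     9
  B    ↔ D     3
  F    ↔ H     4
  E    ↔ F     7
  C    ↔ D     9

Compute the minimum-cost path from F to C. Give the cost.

9

Checking several routes:
F -> E -> C: 7 + 4 = 11
F -> B -> D -> C: 2 + 3 + 9 = 14
F -> H -> E -> C: 4 + 1 + 4 = 9
F -> B -> I -> E -> C: 2 + 1 + 6 + 4 = 13
Shortest: 9.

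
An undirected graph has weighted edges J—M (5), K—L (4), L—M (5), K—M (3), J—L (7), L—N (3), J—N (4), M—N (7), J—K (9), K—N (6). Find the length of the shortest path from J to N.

A few of the J→N routes:
J - M - K - N: 5 + 3 + 6 = 14
J - M - N: 5 + 7 = 12
J - K - N: 9 + 6 = 15
J - N: 4
J - M - L - N: 5 + 5 + 3 = 13
J - L - N: 7 + 3 = 10
Shortest: 4.

4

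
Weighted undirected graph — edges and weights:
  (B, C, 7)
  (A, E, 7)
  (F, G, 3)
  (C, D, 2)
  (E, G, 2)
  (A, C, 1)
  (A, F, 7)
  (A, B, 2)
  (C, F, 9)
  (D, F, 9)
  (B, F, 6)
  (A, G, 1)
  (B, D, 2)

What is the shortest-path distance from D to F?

7

Checking several routes:
D - B - F: 2 + 6 = 8
D - B - A - G - F: 2 + 2 + 1 + 3 = 8
D - F: 9
D - C - A - F: 2 + 1 + 7 = 10
D - C - A - G - F: 2 + 1 + 1 + 3 = 7
Shortest: 7.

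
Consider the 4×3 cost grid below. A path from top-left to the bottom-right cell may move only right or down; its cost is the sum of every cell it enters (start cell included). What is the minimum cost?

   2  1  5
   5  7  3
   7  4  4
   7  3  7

Path [0,0] [0,1] [0,2] [1,2] [2,2] [3,2]: 2 + 1 + 5 + 3 + 4 + 7 = 22.

22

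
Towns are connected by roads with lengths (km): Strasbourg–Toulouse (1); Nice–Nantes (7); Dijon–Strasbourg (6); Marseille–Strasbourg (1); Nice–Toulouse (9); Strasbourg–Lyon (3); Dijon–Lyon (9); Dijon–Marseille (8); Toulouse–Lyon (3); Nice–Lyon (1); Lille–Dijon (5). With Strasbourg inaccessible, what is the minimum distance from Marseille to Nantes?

25

Routes from Marseille to Nantes avoiding Strasbourg:
Marseille -> Dijon -> Lyon -> Toulouse -> Nice -> Nantes: 8 + 9 + 3 + 9 + 7 = 36
Marseille -> Dijon -> Lyon -> Nice -> Nantes: 8 + 9 + 1 + 7 = 25
Best route has total 25 km.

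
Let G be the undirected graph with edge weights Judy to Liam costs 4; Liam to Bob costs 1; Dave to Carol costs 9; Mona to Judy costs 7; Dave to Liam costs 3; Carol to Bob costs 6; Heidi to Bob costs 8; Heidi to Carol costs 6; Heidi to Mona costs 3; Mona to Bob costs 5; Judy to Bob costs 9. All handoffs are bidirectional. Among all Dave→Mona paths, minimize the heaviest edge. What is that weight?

5

Some routes from Dave to Mona:
Dave-Liam-Bob-Heidi-Mona: max(3, 1, 8, 3) = 8
Dave-Liam-Bob-Carol-Heidi-Mona: max(3, 1, 6, 6, 3) = 6
Dave-Liam-Bob-Mona: max(3, 1, 5) = 5
Dave-Liam-Judy-Mona: max(3, 4, 7) = 7
Best route has worst link 5.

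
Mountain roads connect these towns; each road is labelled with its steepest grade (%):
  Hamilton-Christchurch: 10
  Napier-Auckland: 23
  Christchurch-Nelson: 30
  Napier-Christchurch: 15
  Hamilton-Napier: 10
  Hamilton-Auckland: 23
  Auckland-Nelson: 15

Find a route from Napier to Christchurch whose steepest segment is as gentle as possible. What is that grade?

Paths from Napier to Christchurch:
Napier → Hamilton → Christchurch: max(10, 10) = 10
Napier → Auckland → Hamilton → Christchurch: max(23, 23, 10) = 23
Napier → Christchurch: max(15) = 15
Napier → Auckland → Nelson → Christchurch: max(23, 15, 30) = 30
Napier → Hamilton → Auckland → Nelson → Christchurch: max(10, 23, 15, 30) = 30
Smallest bottleneck: 10%.

10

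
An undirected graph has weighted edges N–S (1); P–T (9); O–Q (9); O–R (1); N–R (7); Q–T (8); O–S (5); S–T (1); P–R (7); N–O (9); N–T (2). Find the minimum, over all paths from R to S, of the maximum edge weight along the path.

5

A few of the R→S routes:
R-O-S: max(1, 5) = 5
R-N-O-S: max(7, 9, 5) = 9
R-N-S: max(7, 1) = 7
R-N-T-S: max(7, 2, 1) = 7
R-N-T-Q-O-S: max(7, 2, 8, 9, 5) = 9
Smallest bottleneck: 5.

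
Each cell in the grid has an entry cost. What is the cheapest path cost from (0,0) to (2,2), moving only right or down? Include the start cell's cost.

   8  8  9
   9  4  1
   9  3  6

Cheapest: [0,0] -> [0,1] -> [1,1] -> [1,2] -> [2,2]
  8 + 8 + 4 + 1 + 6 = 27
For comparison, the top-then-right route costs 32.

27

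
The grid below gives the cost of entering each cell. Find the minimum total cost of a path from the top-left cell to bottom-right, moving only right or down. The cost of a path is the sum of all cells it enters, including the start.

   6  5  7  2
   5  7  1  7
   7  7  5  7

Take r0c0 → r0c1 → r0c2 → r1c2 → r2c2 → r2c3 for a total of 6 + 5 + 7 + 1 + 5 + 7 = 31.
(Top row then right column would cost 34.)

31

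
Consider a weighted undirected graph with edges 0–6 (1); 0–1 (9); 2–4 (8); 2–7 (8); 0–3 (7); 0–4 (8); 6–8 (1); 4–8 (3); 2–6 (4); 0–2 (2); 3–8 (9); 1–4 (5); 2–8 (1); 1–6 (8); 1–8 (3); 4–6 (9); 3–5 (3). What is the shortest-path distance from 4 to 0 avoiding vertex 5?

Checking several routes:
4-0: 8
4-8-6-2-0: 3 + 1 + 4 + 2 = 10
4-8-2-0: 3 + 1 + 2 = 6
4-8-6-0: 3 + 1 + 1 = 5
4-1-8-6-0: 5 + 3 + 1 + 1 = 10
4-8-2-6-0: 3 + 1 + 4 + 1 = 9
Shortest: 5.

5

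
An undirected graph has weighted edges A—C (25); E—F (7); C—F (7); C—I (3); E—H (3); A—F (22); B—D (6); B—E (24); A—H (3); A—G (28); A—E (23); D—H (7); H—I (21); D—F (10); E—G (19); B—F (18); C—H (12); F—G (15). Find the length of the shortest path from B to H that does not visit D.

27

Comparing a few candidate routes:
B - F - A - H: 18 + 22 + 3 = 43
B - E - H: 24 + 3 = 27
B - E - A - H: 24 + 23 + 3 = 50
B - F - C - H: 18 + 7 + 12 = 37
B - F - C - I - H: 18 + 7 + 3 + 21 = 49
B - F - E - H: 18 + 7 + 3 = 28
The minimum is 27.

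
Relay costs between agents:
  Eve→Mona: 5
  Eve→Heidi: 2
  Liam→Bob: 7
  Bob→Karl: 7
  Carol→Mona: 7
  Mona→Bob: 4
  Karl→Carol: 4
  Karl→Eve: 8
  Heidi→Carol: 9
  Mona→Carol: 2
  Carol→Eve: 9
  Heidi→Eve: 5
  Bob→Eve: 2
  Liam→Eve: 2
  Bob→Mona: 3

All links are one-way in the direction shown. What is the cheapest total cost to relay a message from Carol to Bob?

Paths from Carol to Bob:
Carol -> Eve -> Mona -> Bob: 9 + 5 + 4 = 18
Carol -> Mona -> Bob: 7 + 4 = 11
Best route has total 11.

11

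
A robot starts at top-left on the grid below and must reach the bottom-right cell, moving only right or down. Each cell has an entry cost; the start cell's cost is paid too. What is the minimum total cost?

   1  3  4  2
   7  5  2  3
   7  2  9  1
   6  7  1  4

One optimal route is (0,0)→(0,1)→(0,2)→(0,3)→(1,3)→(2,3)→(3,3).
Its cost is 1 + 3 + 4 + 2 + 3 + 1 + 4 = 18.

18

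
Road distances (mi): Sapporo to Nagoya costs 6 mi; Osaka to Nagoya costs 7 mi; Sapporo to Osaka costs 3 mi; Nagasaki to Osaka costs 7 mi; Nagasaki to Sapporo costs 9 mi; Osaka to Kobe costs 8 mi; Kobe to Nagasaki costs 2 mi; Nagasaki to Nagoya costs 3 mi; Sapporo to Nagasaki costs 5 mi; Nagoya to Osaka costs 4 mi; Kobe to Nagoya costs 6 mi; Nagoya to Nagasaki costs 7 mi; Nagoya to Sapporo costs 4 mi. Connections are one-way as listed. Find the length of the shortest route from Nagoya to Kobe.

12

Some routes from Nagoya to Kobe:
Nagoya - Nagasaki - Osaka - Kobe: 7 + 7 + 8 = 22
Nagoya - Sapporo - Osaka - Kobe: 4 + 3 + 8 = 15
Nagoya - Osaka - Kobe: 4 + 8 = 12
Nagoya - Sapporo - Nagasaki - Osaka - Kobe: 4 + 5 + 7 + 8 = 24
The minimum is 12 mi.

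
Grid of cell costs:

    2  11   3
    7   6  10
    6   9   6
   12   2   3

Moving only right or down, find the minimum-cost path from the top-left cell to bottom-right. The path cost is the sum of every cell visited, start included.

One optimal route is r0c0→r1c0→r1c1→r2c1→r3c1→r3c2.
Its cost is 2 + 7 + 6 + 9 + 2 + 3 = 29.
For comparison, the top-then-right route costs 35.

29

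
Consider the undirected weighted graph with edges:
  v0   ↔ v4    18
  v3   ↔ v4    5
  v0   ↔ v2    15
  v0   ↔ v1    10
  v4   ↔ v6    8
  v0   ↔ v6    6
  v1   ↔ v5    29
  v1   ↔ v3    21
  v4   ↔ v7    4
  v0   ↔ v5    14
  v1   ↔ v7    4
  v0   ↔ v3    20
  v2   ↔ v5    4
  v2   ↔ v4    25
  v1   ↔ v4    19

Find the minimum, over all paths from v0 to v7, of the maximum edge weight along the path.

A few of the v0→v7 routes:
v0-v6-v4-v7: max(6, 8, 4) = 8
v0-v4-v7: max(18, 4) = 18
v0-v6-v4-v1-v7: max(6, 8, 19, 4) = 19
v0-v4-v1-v7: max(18, 19, 4) = 19
v0-v1-v4-v7: max(10, 19, 4) = 19
v0-v1-v7: max(10, 4) = 10
Best route has worst link 8.

8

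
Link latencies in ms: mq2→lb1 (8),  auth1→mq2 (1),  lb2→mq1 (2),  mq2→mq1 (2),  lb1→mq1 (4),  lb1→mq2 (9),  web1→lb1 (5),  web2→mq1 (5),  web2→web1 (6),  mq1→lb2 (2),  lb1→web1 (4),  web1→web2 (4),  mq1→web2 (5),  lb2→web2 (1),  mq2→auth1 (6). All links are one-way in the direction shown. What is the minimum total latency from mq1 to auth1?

Candidate routes:
mq1 → web2 → web1 → lb1 → mq2 → auth1: 5 + 6 + 5 + 9 + 6 = 31
mq1 → lb2 → web2 → web1 → lb1 → mq2 → auth1: 2 + 1 + 6 + 5 + 9 + 6 = 29
Shortest: 29 ms.

29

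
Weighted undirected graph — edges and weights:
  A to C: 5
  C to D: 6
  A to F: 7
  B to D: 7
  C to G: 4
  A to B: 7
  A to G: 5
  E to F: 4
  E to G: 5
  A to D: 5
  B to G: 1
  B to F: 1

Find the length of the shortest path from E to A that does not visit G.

Checking several routes:
E-F-B-D-A: 4 + 1 + 7 + 5 = 17
E-F-A: 4 + 7 = 11
E-F-B-A: 4 + 1 + 7 = 12
Shortest: 11.

11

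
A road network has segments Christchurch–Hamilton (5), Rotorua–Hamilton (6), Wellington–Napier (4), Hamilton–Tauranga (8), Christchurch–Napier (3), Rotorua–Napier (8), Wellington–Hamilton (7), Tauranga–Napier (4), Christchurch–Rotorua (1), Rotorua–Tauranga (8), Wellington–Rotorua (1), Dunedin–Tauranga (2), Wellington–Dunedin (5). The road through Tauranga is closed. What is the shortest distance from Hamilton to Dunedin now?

12

Checking several routes:
Hamilton → Christchurch → Rotorua → Wellington → Dunedin: 5 + 1 + 1 + 5 = 12
Hamilton → Rotorua → Wellington → Dunedin: 6 + 1 + 5 = 12
Hamilton → Christchurch → Napier → Wellington → Dunedin: 5 + 3 + 4 + 5 = 17
Hamilton → Rotorua → Christchurch → Napier → Wellington → Dunedin: 6 + 1 + 3 + 4 + 5 = 19
Hamilton → Wellington → Dunedin: 7 + 5 = 12
Shortest: 12.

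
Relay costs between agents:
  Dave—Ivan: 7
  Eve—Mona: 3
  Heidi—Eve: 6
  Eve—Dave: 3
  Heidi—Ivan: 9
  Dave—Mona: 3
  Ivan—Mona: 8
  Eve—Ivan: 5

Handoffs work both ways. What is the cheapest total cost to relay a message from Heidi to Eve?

Routes from Heidi to Eve:
Heidi → Ivan → Dave → Eve: 9 + 7 + 3 = 19
Heidi → Ivan → Dave → Mona → Eve: 9 + 7 + 3 + 3 = 22
Heidi → Ivan → Mona → Eve: 9 + 8 + 3 = 20
Heidi → Ivan → Mona → Dave → Eve: 9 + 8 + 3 + 3 = 23
Heidi → Eve: 6
Heidi → Ivan → Eve: 9 + 5 = 14
The minimum is 6.

6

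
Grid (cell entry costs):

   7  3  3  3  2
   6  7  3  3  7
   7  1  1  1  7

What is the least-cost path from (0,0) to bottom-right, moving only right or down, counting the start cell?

One optimal route is [0,0] → [0,1] → [0,2] → [1,2] → [2,2] → [2,3] → [2,4].
Its cost is 7 + 3 + 3 + 3 + 1 + 1 + 7 = 25.
(Top row then right column would cost 32.)

25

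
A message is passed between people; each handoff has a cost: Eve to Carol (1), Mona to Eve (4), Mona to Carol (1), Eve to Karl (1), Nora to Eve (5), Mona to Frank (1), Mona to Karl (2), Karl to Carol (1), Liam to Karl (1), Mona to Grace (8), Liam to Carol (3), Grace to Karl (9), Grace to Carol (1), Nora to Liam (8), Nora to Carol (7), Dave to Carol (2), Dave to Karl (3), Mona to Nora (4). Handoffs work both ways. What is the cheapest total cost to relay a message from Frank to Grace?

A few of the Frank→Grace routes:
Frank-Mona-Karl-Carol-Grace: 1 + 2 + 1 + 1 = 5
Frank-Mona-Karl-Eve-Carol-Grace: 1 + 2 + 1 + 1 + 1 = 6
Frank-Mona-Carol-Grace: 1 + 1 + 1 = 3
The minimum is 3.

3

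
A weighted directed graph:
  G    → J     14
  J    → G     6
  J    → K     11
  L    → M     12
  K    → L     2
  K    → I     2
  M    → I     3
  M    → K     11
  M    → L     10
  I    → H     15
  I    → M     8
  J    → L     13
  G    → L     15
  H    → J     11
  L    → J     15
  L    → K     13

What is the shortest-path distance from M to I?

3

Candidate routes:
M - L - K - I: 10 + 13 + 2 = 25
M - L - J - K - I: 10 + 15 + 11 + 2 = 38
M - K - I: 11 + 2 = 13
M - I: 3
The minimum is 3.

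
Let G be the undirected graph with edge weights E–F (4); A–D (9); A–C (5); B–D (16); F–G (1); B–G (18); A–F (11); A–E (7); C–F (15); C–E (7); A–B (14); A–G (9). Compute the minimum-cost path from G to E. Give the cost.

5

Some routes from G to E:
G - A - E: 9 + 7 = 16
G - A - C - E: 9 + 5 + 7 = 21
G - F - A - E: 1 + 11 + 7 = 19
G - F - A - C - E: 1 + 11 + 5 + 7 = 24
G - F - E: 1 + 4 = 5
G - F - C - E: 1 + 15 + 7 = 23
The minimum is 5.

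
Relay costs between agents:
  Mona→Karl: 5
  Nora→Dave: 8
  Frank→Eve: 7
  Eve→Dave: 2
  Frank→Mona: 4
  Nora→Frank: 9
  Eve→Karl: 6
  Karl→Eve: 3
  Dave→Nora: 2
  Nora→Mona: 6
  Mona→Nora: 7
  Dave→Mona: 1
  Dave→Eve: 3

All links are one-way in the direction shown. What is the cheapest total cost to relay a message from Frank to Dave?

9

Routes from Frank to Dave:
Frank-Mona-Karl-Eve-Dave: 4 + 5 + 3 + 2 = 14
Frank-Eve-Dave: 7 + 2 = 9
Frank-Mona-Nora-Dave: 4 + 7 + 8 = 19
Shortest: 9.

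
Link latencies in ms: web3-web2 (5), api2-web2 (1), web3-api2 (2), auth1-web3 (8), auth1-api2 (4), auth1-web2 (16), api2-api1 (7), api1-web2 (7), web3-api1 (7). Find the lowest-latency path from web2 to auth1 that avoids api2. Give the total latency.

13

Paths from web2 to auth1 avoiding api2:
web2 → api1 → web3 → auth1: 7 + 7 + 8 = 22
web2 → auth1: 16
web2 → web3 → auth1: 5 + 8 = 13
Best route has total 13 ms.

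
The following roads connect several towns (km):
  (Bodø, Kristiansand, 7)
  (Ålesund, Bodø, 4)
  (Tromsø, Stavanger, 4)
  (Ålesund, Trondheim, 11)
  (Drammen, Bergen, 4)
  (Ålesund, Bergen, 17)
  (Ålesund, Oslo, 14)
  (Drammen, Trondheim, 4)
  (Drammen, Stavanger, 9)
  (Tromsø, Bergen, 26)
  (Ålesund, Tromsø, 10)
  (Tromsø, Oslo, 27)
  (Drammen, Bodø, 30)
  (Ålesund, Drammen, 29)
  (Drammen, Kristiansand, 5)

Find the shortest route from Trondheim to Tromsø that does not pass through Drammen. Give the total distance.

21

Paths from Trondheim to Tromsø avoiding Drammen:
Trondheim -> Ålesund -> Bergen -> Tromsø: 11 + 17 + 26 = 54
Trondheim -> Ålesund -> Tromsø: 11 + 10 = 21
Trondheim -> Ålesund -> Oslo -> Tromsø: 11 + 14 + 27 = 52
Best route has total 21 km.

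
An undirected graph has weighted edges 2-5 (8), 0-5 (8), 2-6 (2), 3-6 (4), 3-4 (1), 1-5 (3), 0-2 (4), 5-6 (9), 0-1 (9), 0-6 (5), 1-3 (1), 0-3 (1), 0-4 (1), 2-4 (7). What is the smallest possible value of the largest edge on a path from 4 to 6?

A few of the 4→6 routes:
4-3-6: max(1, 4) = 4
4-0-3-6: max(1, 1, 4) = 4
4-0-2-6: max(1, 4, 2) = 4
4-3-0-2-6: max(1, 1, 4, 2) = 4
Best route has worst link 4.

4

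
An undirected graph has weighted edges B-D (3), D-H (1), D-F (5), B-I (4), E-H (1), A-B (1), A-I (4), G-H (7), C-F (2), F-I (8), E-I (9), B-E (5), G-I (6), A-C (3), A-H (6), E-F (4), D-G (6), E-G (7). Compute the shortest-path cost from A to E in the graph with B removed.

A few of the A→E routes:
A→C→F→D→H→E: 3 + 2 + 5 + 1 + 1 = 12
A→I→F→E: 4 + 8 + 4 = 16
A→C→F→E: 3 + 2 + 4 = 9
A→H→D→F→E: 6 + 1 + 5 + 4 = 16
A→I→E: 4 + 9 = 13
A→H→E: 6 + 1 = 7
The minimum is 7.

7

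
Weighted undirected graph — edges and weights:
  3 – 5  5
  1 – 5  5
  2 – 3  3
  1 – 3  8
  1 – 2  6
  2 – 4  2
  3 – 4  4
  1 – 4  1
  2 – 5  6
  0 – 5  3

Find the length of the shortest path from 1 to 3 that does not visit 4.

8

Candidate routes:
1-2-5-3: 6 + 6 + 5 = 17
1-2-3: 6 + 3 = 9
1-5-2-3: 5 + 6 + 3 = 14
1-5-3: 5 + 5 = 10
1-3: 8
Best route has total 8.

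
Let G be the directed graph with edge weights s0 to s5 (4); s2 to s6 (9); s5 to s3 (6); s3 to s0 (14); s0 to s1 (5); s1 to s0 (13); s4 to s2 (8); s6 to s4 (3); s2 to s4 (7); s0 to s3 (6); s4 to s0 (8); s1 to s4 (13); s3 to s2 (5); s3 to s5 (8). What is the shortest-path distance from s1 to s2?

Candidate routes:
s1 → s0 → s3 → s2: 13 + 6 + 5 = 24
s1 → s0 → s5 → s3 → s2: 13 + 4 + 6 + 5 = 28
s1 → s4 → s0 → s3 → s2: 13 + 8 + 6 + 5 = 32
s1 → s4 → s0 → s5 → s3 → s2: 13 + 8 + 4 + 6 + 5 = 36
s1 → s4 → s2: 13 + 8 = 21
Shortest: 21.

21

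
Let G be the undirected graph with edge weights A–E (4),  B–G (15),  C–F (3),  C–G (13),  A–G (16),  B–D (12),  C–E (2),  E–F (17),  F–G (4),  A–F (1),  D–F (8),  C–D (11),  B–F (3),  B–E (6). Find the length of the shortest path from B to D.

11

A few of the B→D routes:
B - D: 12
B - E - A - F - D: 6 + 4 + 1 + 8 = 19
B - F - C - D: 3 + 3 + 11 = 17
B - E - C - D: 6 + 2 + 11 = 19
B - F - D: 3 + 8 = 11
Shortest: 11.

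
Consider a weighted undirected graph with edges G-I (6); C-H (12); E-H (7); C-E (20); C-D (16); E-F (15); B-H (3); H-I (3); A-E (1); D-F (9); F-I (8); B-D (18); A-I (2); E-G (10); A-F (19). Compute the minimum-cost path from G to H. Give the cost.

Some routes from G to H:
G→I→H: 6 + 3 = 9
G→I→A→E→H: 6 + 2 + 1 + 7 = 16
G→E→A→I→H: 10 + 1 + 2 + 3 = 16
Shortest: 9.

9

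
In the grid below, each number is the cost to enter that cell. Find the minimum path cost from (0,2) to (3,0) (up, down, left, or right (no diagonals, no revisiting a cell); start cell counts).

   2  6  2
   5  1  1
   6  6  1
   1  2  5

Cheapest: [0,2] -> [1,2] -> [2,2] -> [3,2] -> [3,1] -> [3,0]
  2 + 1 + 1 + 5 + 2 + 1 = 12

12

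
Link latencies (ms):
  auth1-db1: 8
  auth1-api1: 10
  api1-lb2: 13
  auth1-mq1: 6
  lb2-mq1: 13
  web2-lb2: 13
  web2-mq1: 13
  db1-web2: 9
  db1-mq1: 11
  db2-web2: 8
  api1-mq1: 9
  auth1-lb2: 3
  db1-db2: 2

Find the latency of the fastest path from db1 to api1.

Some routes from db1 to api1:
db1-auth1-api1: 8 + 10 = 18
db1-auth1-mq1-api1: 8 + 6 + 9 = 23
db1-mq1-api1: 11 + 9 = 20
db1-auth1-lb2-api1: 8 + 3 + 13 = 24
Shortest: 18 ms.

18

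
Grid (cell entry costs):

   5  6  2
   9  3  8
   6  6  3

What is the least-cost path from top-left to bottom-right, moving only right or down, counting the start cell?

Cheapest: r0c0 r0c1 r1c1 r2c1 r2c2
  5 + 6 + 3 + 6 + 3 = 23

23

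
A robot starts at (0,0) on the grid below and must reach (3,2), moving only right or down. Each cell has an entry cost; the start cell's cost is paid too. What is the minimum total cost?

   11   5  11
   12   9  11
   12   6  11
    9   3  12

Cheapest: r0c0→r0c1→r1c1→r2c1→r3c1→r3c2
  11 + 5 + 9 + 6 + 3 + 12 = 46
For comparison, the top-then-right route costs 61.

46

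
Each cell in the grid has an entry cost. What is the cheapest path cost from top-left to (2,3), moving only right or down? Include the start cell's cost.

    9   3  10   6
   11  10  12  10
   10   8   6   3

Cheapest: [0,0] -> [0,1] -> [1,1] -> [2,1] -> [2,2] -> [2,3]
  9 + 3 + 10 + 8 + 6 + 3 = 39
(Top row then right column would cost 41.)

39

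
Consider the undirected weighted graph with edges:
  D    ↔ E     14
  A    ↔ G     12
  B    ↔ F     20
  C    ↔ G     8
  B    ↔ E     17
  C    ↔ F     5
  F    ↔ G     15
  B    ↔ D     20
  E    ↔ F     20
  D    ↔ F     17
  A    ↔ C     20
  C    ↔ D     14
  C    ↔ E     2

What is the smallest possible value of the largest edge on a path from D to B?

17

Some routes from D to B:
D - E - B: max(14, 17) = 17
D - F - G - C - E - B: max(17, 15, 8, 2, 17) = 17
D - F - C - E - B: max(17, 5, 2, 17) = 17
D - C - E - B: max(14, 2, 17) = 17
The minimum achievable maximum is 17.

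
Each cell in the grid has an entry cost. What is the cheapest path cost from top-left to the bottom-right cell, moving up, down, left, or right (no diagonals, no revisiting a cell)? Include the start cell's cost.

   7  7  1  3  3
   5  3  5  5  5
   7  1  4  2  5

Path [0,0] -> [1,0] -> [1,1] -> [2,1] -> [2,2] -> [2,3] -> [2,4]: 7 + 5 + 3 + 1 + 4 + 2 + 5 = 27.

27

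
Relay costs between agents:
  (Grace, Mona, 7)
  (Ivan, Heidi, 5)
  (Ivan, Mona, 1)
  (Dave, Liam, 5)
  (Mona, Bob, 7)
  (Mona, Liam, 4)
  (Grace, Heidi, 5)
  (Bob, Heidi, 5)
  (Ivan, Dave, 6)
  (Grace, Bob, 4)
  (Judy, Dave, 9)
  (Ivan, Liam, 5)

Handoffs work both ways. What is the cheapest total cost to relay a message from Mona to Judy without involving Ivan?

Candidate routes:
Mona → Liam → Dave → Judy: 4 + 5 + 9 = 18
The minimum is 18.

18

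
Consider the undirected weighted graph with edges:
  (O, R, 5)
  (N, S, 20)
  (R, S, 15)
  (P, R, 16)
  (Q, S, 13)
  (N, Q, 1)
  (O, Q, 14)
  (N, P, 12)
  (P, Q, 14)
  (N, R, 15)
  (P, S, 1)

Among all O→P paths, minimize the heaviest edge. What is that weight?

Checking several routes:
O -> Q -> S -> P: max(14, 13, 1) = 14
O -> Q -> P: max(14, 14) = 14
O -> Q -> N -> P: max(14, 1, 12) = 14
Smallest bottleneck: 14.

14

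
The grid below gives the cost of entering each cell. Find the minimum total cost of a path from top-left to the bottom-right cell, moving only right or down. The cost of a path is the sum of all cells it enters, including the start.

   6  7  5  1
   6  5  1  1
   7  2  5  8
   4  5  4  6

33

Path r0c0→r1c0→r1c1→r1c2→r1c3→r2c3→r3c3: 6 + 6 + 5 + 1 + 1 + 8 + 6 = 33.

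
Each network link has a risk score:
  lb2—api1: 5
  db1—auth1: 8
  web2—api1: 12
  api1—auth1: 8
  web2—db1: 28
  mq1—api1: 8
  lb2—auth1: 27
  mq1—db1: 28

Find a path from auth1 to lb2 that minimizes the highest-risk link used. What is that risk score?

8

Paths from auth1 to lb2:
auth1 → db1 → web2 → api1 → lb2: max(8, 28, 12, 5) = 28
auth1 → lb2: max(27) = 27
auth1 → api1 → lb2: max(8, 5) = 8
auth1 → db1 → mq1 → api1 → lb2: max(8, 28, 8, 5) = 28
The minimum achievable maximum is 8.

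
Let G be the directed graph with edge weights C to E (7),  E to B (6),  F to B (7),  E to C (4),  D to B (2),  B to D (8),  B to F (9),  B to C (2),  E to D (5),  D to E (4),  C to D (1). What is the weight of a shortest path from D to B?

Routes from D to B:
D - E - B: 4 + 6 = 10
D - B: 2
Best route has total 2.

2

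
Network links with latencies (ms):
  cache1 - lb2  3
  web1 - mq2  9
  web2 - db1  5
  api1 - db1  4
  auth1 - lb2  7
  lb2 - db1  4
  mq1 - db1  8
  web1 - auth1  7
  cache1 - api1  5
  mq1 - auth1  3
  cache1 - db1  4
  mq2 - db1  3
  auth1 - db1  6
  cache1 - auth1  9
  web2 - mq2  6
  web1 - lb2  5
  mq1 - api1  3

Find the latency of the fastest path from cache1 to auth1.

9

A few of the cache1→auth1 routes:
cache1 → auth1: 9
cache1 → lb2 → auth1: 3 + 7 = 10
cache1 → db1 → auth1: 4 + 6 = 10
cache1 → api1 → mq1 → auth1: 5 + 3 + 3 = 11
The minimum is 9 ms.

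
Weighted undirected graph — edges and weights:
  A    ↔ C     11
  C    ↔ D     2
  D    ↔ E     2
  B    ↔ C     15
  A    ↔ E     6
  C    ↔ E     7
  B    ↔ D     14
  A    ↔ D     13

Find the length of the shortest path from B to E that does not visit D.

22

Paths from B to E avoiding D:
B→C→E: 15 + 7 = 22
B→C→A→E: 15 + 11 + 6 = 32
Shortest: 22.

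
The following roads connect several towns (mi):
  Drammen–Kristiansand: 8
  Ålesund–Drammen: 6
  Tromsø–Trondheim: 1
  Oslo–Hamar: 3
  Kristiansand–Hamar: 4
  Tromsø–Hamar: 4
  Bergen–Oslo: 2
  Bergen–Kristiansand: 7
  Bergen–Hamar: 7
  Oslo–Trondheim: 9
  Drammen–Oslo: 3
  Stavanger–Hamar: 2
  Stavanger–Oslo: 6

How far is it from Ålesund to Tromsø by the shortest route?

16

Some routes from Ålesund to Tromsø:
Ålesund - Drammen - Oslo - Stavanger - Hamar - Tromsø: 6 + 3 + 6 + 2 + 4 = 21
Ålesund - Drammen - Kristiansand - Hamar - Tromsø: 6 + 8 + 4 + 4 = 22
Ålesund - Drammen - Oslo - Hamar - Tromsø: 6 + 3 + 3 + 4 = 16
Ålesund - Drammen - Oslo - Trondheim - Tromsø: 6 + 3 + 9 + 1 = 19
The minimum is 16 mi.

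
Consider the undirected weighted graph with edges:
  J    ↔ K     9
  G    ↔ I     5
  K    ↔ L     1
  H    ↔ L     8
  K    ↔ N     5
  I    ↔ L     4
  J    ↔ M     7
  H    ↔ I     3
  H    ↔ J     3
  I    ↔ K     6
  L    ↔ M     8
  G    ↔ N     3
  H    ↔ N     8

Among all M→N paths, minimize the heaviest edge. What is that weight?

Some routes from M to N:
M → L → I → H → N: max(8, 4, 3, 8) = 8
M → J → H → I → L → K → N: max(7, 3, 3, 4, 1, 5) = 7
M → J → H → I → G → N: max(7, 3, 3, 5, 3) = 7
M → J → H → I → K → N: max(7, 3, 3, 6, 5) = 7
M → L → I → G → N: max(8, 4, 5, 3) = 8
M → L → I → K → N: max(8, 4, 6, 5) = 8
Smallest bottleneck: 7.

7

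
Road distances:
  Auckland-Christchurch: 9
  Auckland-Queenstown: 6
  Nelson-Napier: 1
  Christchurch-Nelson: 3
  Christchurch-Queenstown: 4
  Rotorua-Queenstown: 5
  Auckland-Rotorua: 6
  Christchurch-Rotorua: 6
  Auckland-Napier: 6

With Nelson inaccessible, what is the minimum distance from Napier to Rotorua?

12

Routes from Napier to Rotorua avoiding Nelson:
Napier→Auckland→Christchurch→Rotorua: 6 + 9 + 6 = 21
Napier→Auckland→Queenstown→Rotorua: 6 + 6 + 5 = 17
Napier→Auckland→Christchurch→Queenstown→Rotorua: 6 + 9 + 4 + 5 = 24
Napier→Auckland→Queenstown→Christchurch→Rotorua: 6 + 6 + 4 + 6 = 22
Napier→Auckland→Rotorua: 6 + 6 = 12
Shortest: 12.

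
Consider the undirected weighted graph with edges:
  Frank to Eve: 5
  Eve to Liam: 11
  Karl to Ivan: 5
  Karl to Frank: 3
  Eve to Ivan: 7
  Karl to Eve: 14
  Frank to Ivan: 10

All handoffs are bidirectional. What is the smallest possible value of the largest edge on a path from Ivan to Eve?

Candidate routes:
Ivan-Eve: max(7) = 7
Ivan-Frank-Karl-Eve: max(10, 3, 14) = 14
Ivan-Karl-Eve: max(5, 14) = 14
Ivan-Frank-Eve: max(10, 5) = 10
Ivan-Karl-Frank-Eve: max(5, 3, 5) = 5
Smallest bottleneck: 5.

5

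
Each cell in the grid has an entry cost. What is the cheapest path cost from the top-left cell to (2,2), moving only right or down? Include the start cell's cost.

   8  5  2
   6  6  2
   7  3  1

18

Best path: [0,0]→[0,1]→[0,2]→[1,2]→[2,2]
Cost: 8 + 5 + 2 + 2 + 1 = 18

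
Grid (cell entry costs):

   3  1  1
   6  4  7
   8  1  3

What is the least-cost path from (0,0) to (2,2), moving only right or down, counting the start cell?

12

Cheapest: r0c0 → r0c1 → r1c1 → r2c1 → r2c2
  3 + 1 + 4 + 1 + 3 = 12
For comparison, the top-then-right route costs 15.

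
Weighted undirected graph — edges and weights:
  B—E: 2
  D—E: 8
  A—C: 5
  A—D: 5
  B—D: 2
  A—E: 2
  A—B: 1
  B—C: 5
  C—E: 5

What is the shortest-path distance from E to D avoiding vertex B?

7

Routes from E to D avoiding B:
E -> A -> D: 2 + 5 = 7
E -> D: 8
E -> C -> A -> D: 5 + 5 + 5 = 15
The minimum is 7.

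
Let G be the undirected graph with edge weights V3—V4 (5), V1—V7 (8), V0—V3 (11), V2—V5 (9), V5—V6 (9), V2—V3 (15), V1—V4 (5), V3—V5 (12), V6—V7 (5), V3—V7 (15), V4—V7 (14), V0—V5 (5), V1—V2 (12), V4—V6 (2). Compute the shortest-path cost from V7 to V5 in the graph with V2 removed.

A few of the V7→V5 routes:
V7 - V6 - V4 - V3 - V5: 5 + 2 + 5 + 12 = 24
V7 - V6 - V5: 5 + 9 = 14
V7 - V1 - V4 - V6 - V5: 8 + 5 + 2 + 9 = 24
V7 - V4 - V6 - V5: 14 + 2 + 9 = 25
Shortest: 14.

14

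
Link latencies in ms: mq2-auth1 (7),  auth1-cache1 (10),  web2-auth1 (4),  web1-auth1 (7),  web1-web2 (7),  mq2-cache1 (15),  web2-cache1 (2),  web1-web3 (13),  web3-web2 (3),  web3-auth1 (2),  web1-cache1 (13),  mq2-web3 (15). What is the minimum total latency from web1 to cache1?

Checking several routes:
web1 → auth1 → cache1: 7 + 10 = 17
web1 → auth1 → web3 → web2 → cache1: 7 + 2 + 3 + 2 = 14
web1 → web2 → cache1: 7 + 2 = 9
web1 → web3 → web2 → cache1: 13 + 3 + 2 = 18
web1 → cache1: 13
web1 → auth1 → web2 → cache1: 7 + 4 + 2 = 13
Shortest: 9 ms.

9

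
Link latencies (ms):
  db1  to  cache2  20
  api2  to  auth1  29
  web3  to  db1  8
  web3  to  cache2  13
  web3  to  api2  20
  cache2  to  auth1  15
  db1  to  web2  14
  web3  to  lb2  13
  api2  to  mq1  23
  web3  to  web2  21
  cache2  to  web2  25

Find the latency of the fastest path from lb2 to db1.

21

Checking several routes:
lb2 → web3 → cache2 → web2 → db1: 13 + 13 + 25 + 14 = 65
lb2 → web3 → web2 → db1: 13 + 21 + 14 = 48
lb2 → web3 → web2 → cache2 → db1: 13 + 21 + 25 + 20 = 79
lb2 → web3 → api2 → auth1 → cache2 → db1: 13 + 20 + 29 + 15 + 20 = 97
lb2 → web3 → db1: 13 + 8 = 21
lb2 → web3 → cache2 → db1: 13 + 13 + 20 = 46
The minimum is 21 ms.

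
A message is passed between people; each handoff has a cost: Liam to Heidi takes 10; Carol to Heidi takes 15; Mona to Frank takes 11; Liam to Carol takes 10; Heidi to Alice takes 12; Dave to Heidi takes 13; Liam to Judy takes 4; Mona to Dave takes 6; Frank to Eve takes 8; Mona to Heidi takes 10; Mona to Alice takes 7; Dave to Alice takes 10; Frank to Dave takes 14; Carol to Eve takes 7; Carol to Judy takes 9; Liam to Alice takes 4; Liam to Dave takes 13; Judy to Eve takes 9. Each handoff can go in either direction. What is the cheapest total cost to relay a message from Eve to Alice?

Checking several routes:
Eve - Frank - Mona - Alice: 8 + 11 + 7 = 26
Eve - Carol - Judy - Liam - Alice: 7 + 9 + 4 + 4 = 24
Eve - Judy - Liam - Alice: 9 + 4 + 4 = 17
Eve - Carol - Liam - Alice: 7 + 10 + 4 = 21
Shortest: 17.

17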